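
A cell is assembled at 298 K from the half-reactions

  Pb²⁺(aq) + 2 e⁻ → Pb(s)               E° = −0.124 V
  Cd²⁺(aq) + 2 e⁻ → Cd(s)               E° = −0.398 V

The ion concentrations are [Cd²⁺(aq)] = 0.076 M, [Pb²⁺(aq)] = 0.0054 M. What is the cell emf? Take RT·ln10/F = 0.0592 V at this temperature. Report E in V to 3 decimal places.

+0.240 V

Pb²⁺/Pb is reduced (cathode, E° = −0.124 V) and Cd²⁺/Cd is oxidized (anode).
E°cell = E°cat − E°an = −0.124 − (−0.398) = +0.274 V; n = 2.
For the overall reaction Pb²⁺(aq) + Cd(s) → Pb(s) + Cd²⁺(aq), Q = [Cd²⁺(aq)] / [Pb²⁺(aq)] = 14.1, giving log Q = 1.148.
Applying E = E° − (RT ln10/nF)·log Q gives +0.274 − (0.0592/2)(1.148) = +0.240 V.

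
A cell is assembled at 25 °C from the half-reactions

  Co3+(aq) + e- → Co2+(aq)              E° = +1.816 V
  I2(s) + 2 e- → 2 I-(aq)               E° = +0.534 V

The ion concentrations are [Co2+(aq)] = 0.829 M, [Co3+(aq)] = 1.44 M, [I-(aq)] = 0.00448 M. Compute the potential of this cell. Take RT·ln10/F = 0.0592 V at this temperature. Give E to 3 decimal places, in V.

Co³⁺/Co²⁺ is reduced (cathode, E° = +1.816 V) and I₂/I⁻ is oxidized (anode).
The standard potential is +1.816 − (+0.534) = +1.282 V and the balanced reaction transfers n = 2 electrons.
For the overall reaction 2 Co3+(aq) + 2 I-(aq) → 2 Co2+(aq) + I2(s), Q = [Co2+(aq)]^2 / ([Co3+(aq)]^2·[I-(aq)]^2) = 1.65×10^4, giving log Q = 4.218.
By the Nernst equation, E = +1.282 − (0.0592/2)·(4.218) = +1.157 V.

+1.157 V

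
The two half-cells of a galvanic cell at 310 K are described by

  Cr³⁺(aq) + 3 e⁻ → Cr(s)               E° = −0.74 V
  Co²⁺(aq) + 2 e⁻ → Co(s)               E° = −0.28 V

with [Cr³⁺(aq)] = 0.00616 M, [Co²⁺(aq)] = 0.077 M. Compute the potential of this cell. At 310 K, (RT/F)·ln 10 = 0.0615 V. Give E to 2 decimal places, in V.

Since E°(Co²⁺/Co) > E°(Cr³⁺/Cr), Co²⁺/Co serves as the cathode.
The standard potential is −0.28 − (−0.74) = +0.46 V and the balanced reaction transfers n = 6 electrons.
Balancing gives 3 Co²⁺(aq) + 2 Cr(s) → 3 Co(s) + 2 Cr³⁺(aq); hence Q = [Cr³⁺(aq)]^2 / [Co²⁺(aq)]^3 = 0.0831 (log Q = −1.080).
E = E° − (0.0615/n)·log Q = +0.46 − (0.0615/6)(−1.080) = +0.47 V.

+0.47 V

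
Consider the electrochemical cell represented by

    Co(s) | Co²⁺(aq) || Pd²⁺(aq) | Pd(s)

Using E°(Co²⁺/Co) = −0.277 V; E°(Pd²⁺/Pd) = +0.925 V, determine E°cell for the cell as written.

+1.202 V

By convention the left-hand electrode in cell notation is the anode (oxidation) and the right-hand electrode is the cathode (reduction).
E°cell = E°(right) − E°(left) = +0.925 − (−0.277) = +1.202 V.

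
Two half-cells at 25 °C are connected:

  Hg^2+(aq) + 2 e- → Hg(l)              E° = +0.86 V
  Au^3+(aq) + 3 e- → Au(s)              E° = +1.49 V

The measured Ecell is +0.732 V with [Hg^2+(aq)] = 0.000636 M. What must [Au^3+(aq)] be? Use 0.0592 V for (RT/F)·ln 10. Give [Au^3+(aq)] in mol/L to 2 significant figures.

The Au³⁺/Au couple has the larger reduction potential, so it is the cathode: E°cell = +1.49 − (+0.86) = +0.63 V and n = 6.
From the Nernst equation, log Q = n(E° − E)/0.0592 = 6·(+0.63 − (+0.732))/0.0592 = −10.338.
For 2 Au^3+(aq) + 3 Hg(l) → 2 Au(s) + 3 Hg^2+(aq), the reaction quotient is Q = [Hg^2+(aq)]^3 / [Au^3+(aq)]^2.
Substituting the known concentrations and solving, log [Au^3+(aq)] = 0.374 and [Au^3+(aq)] = 2.4 M.

2.4 M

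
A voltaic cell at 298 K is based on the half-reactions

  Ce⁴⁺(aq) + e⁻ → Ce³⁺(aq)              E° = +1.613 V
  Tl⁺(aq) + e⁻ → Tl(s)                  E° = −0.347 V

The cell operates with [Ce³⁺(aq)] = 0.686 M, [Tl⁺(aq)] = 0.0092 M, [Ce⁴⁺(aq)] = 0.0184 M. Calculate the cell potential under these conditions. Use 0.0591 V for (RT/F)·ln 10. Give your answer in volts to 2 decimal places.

+1.99 V

Ce⁴⁺/Ce³⁺ is reduced (cathode, E° = +1.613 V) and Tl⁺/Tl is oxidized (anode).
E°cell = E°cat − E°an = +1.613 − (−0.347) = +1.960 V; n = 1.
The balanced reaction is Ce⁴⁺(aq) + Tl(s) → Ce³⁺(aq) + Tl⁺(aq), so Q = ([Ce³⁺(aq)]·[Tl⁺(aq)]) / [Ce⁴⁺(aq)] = 0.343 and log Q = −0.465.
By the Nernst equation, E = +1.960 − (0.0591/1)·(−0.465) = +1.99 V.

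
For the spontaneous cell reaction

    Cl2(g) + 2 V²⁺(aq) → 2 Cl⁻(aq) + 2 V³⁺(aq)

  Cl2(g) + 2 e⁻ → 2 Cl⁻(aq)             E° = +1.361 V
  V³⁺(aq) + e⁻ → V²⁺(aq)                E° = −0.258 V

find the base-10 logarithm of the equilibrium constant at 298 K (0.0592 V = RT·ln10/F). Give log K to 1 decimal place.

The Cl₂/Cl⁻ couple is reduced (cathode); E°cell = +1.361 − (−0.258) = +1.619 V with n = 2.
At equilibrium E = 0, so log K = nE°cell / 0.0592 = (2)(+1.619) / 0.0592 = 54.7.

log K = 54.7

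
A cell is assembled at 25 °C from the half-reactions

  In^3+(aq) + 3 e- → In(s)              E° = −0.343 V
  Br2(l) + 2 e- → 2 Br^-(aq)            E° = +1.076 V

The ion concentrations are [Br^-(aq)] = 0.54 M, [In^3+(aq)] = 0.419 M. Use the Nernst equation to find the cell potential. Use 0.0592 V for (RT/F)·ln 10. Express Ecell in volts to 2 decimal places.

+1.44 V

Since E°(Br₂/Br⁻) > E°(In³⁺/In), Br₂/Br⁻ serves as the cathode.
E°cell = +1.076 − (−0.343) = +1.419 V, with n = 6 electrons transferred.
Balancing gives 3 Br2(l) + 2 In(s) → 6 Br^-(aq) + 2 In^3+(aq); hence Q = [Br^-(aq)]^6·[In^3+(aq)]^2 = 0.00435 (log Q = −2.361).
By the Nernst equation, E = +1.419 − (0.0592/6)·(−2.361) = +1.44 V.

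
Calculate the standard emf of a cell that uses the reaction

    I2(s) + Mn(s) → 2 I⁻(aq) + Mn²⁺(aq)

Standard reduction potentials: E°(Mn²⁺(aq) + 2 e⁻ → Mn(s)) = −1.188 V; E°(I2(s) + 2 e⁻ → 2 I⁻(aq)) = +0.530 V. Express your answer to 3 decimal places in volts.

+1.718 V

I2(s) gains electrons, so the I₂/I⁻ couple is the cathode; the Mn²⁺/Mn couple is the anode.
E°cell = E°(cathode) − E°(anode) = +0.530 − (−1.188) = +1.718 V.
The positive value indicates the reaction is spontaneous as written.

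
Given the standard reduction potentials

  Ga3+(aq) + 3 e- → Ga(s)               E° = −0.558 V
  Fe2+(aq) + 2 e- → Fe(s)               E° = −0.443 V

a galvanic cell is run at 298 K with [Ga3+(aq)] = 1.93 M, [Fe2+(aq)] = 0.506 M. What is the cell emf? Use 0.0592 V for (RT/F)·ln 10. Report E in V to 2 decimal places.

Since E°(Fe²⁺/Fe) > E°(Ga³⁺/Ga), Fe²⁺/Fe serves as the cathode.
E°cell = E°cat − E°an = −0.443 − (−0.558) = +0.115 V; n = 6.
For the overall reaction 3 Fe2+(aq) + 2 Ga(s) → 3 Fe(s) + 2 Ga3+(aq), Q = [Ga3+(aq)]^2 / [Fe2+(aq)]^3 = 28.8, giving log Q = 1.459.
Applying E = E° − (RT ln10/nF)·log Q gives +0.115 − (0.0592/6)(1.459) = +0.10 V.

+0.10 V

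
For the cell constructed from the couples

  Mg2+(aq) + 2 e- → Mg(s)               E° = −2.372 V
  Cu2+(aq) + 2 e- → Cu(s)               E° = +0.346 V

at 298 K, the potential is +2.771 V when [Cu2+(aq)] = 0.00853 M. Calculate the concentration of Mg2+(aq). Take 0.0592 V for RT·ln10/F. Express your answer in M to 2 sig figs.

0.00014 M

With Cu²⁺/Cu at the cathode and Mg²⁺/Mg at the anode, E°cell = +0.346 − (−2.372) = +2.718 V (n = 2).
From the Nernst equation, log Q = n(E° − E)/0.0592 = 2·(+2.718 − (+2.771))/0.0592 = −1.791.
The balanced reaction is Cu2+(aq) + Mg(s) → Cu(s) + Mg2+(aq), so Q = [Mg2+(aq)] / [Cu2+(aq)].
Solving for the unknown gives log [Mg2+(aq)] = −3.860, so [Mg2+(aq)] ≈ 0.00014 M.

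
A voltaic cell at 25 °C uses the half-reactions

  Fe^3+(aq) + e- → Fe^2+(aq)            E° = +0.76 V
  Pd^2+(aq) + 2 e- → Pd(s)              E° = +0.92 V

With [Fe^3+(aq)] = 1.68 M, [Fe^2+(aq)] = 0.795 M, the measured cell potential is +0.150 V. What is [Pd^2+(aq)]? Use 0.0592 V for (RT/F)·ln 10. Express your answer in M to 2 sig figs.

2.1 M

The Pd²⁺/Pd couple has the larger reduction potential, so it is the cathode: E°cell = +0.92 − (+0.76) = +0.16 V and n = 2.
Rearranging E = E° − (0.0592/n)·log Q gives log Q = 2(+0.16 − (+0.150))/0.0592 = 0.338.
For Pd^2+(aq) + 2 Fe^2+(aq) → Pd(s) + 2 Fe^3+(aq), the reaction quotient is Q = [Fe^3+(aq)]^2 / ([Pd^2+(aq)]·[Fe^2+(aq)]^2).
Substituting the known concentrations and solving, log [Pd^2+(aq)] = 0.312 and [Pd^2+(aq)] = 2.1 M.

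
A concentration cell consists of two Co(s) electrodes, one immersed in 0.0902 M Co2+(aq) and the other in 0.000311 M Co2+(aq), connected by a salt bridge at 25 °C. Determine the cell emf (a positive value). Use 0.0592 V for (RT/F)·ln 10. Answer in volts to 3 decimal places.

For a concentration cell E°cell = 0, since both electrodes use the same couple.
The compartment with the higher Co2+(aq) concentration (0.0902 M) acts as the cathode; ions are reduced there and produced at the dilute (0.000311 M) anode.
With n = 2, Ecell = −(0.0592/2)·log([dilute]/[conc]) = −(0.0592/2)·log(0.000311/0.0902) = +0.073 V.

0.073 V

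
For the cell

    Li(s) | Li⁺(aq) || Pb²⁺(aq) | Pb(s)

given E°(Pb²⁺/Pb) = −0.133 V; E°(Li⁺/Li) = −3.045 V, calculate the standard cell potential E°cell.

+2.912 V

By convention the left-hand electrode in cell notation is the anode (oxidation) and the right-hand electrode is the cathode (reduction).
E°cell = E°(right) − E°(left) = −0.133 − (−3.045) = +2.912 V.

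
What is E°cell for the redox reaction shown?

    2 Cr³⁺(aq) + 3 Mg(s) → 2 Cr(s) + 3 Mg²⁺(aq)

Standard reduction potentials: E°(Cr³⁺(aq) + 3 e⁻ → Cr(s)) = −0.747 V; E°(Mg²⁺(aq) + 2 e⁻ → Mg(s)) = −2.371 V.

Cr³⁺(aq) gains electrons, so the Cr³⁺/Cr couple is the cathode; the Mg²⁺/Mg couple is the anode.
E°cell = E°(cathode) − E°(anode) = −0.747 − (−2.371) = +1.624 V.

+1.624 V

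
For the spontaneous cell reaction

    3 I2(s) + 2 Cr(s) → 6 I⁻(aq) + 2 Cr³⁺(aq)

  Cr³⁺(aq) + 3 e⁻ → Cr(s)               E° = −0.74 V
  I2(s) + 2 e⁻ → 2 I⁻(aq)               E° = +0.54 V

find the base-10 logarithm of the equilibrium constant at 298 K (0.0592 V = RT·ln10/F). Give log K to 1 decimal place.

log K = 129.7

The I₂/I⁻ couple is reduced (cathode); E°cell = +0.54 − (−0.74) = +1.28 V with n = 6.
At equilibrium E = 0, so log K = nE°cell / 0.0592 = (6)(+1.28) / 0.0592 = 129.7.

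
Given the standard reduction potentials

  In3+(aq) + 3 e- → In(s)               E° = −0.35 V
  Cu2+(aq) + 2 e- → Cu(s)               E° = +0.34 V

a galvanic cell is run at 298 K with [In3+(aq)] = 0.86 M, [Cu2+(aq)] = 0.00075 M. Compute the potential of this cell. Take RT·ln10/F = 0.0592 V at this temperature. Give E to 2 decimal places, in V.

The Cu²⁺/Cu couple has the more positive E°, so it is the cathode; In³⁺/In is the anode.
E°cell = E°cat − E°an = +0.34 − (−0.35) = +0.69 V; n = 6.
Balancing gives 3 Cu2+(aq) + 2 In(s) → 3 Cu(s) + 2 In3+(aq); hence Q = [In3+(aq)]^2 / [Cu2+(aq)]^3 = 1.75×10^9 (log Q = 9.244).
Applying E = E° − (RT ln10/nF)·log Q gives +0.69 − (0.0592/6)(9.244) = +0.60 V.

+0.60 V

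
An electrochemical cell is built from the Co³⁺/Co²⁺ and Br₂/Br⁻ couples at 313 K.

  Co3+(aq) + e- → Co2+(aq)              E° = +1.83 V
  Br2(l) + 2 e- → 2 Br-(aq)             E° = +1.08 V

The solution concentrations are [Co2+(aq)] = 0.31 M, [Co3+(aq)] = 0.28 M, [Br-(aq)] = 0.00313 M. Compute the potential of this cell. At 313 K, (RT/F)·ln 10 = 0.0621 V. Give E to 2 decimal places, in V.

+0.59 V

The Co³⁺/Co²⁺ couple has the more positive E°, so it is the cathode; Br₂/Br⁻ is the anode.
E°cell = E°cat − E°an = +1.83 − (+1.08) = +0.75 V; n = 2.
Balancing gives 2 Co3+(aq) + 2 Br-(aq) → 2 Co2+(aq) + Br2(l); hence Q = [Co2+(aq)]^2 / ([Co3+(aq)]^2·[Br-(aq)]^2) = 1.25×10^5 (log Q = 5.097).
E = E° − (0.0621/n)·log Q = +0.75 − (0.0621/2)(5.097) = +0.59 V.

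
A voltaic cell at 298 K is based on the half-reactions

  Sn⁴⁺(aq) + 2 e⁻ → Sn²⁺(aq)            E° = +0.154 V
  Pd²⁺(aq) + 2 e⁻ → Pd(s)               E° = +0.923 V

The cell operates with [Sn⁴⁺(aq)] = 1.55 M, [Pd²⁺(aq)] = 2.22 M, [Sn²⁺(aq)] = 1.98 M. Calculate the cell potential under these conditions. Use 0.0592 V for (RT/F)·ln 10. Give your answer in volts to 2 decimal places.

+0.78 V

The Pd²⁺/Pd couple has the more positive E°, so it is the cathode; Sn⁴⁺/Sn²⁺ is the anode.
E°cell = +0.923 − (+0.154) = +0.769 V, with n = 2 electrons transferred.
For the overall reaction Pd²⁺(aq) + Sn²⁺(aq) → Pd(s) + Sn⁴⁺(aq), Q = [Sn⁴⁺(aq)] / ([Pd²⁺(aq)]·[Sn²⁺(aq)]) = 0.353, giving log Q = −0.453.
By the Nernst equation, E = +0.769 − (0.0592/2)·(−0.453) = +0.78 V.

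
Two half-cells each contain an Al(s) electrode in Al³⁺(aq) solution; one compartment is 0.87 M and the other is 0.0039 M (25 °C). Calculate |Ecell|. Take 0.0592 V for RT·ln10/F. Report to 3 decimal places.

0.046 V

For a concentration cell E°cell = 0, since both electrodes use the same couple.
The compartment with the higher Al³⁺(aq) concentration (0.87 M) acts as the cathode; ions are reduced there and produced at the dilute (0.0039 M) anode.
With n = 3, Ecell = −(0.0592/3)·log([dilute]/[conc]) = −(0.0592/3)·log(0.0039/0.87) = +0.046 V.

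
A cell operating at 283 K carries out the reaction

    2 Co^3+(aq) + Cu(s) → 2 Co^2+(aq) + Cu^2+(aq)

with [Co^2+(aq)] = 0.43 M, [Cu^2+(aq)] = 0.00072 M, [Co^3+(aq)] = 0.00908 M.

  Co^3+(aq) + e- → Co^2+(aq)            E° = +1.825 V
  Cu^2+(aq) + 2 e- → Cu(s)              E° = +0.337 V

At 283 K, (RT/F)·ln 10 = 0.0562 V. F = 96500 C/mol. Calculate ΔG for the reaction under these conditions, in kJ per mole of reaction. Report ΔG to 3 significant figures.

−286 kJ/mol

With Co³⁺/Co²⁺ reduced at the cathode, E°cell = +1.825 − (+0.337) = +1.488 V and n = 2.
Here Q = ([Co^2+(aq)]^2·[Cu^2+(aq)]) / [Co^3+(aq)]^2 = 1.61 (log Q = 0.208), giving E = +1.488 − (0.0562/2)·(0.208) = +1.4822 V.
ΔG = −nFE = −(2)(96500)(+1.4822) J/mol = −286 kJ/mol.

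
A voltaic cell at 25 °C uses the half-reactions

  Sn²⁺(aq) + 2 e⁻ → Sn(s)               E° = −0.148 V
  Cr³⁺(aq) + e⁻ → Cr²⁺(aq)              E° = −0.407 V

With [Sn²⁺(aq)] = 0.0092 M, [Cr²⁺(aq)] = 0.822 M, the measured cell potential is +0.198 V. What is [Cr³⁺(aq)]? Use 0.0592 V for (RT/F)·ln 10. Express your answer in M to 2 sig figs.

0.85 M

The Sn²⁺/Sn couple has the larger reduction potential, so it is the cathode: E°cell = −0.148 − (−0.407) = +0.259 V and n = 2.
From the Nernst equation, log Q = n(E° − E)/0.0592 = 2·(+0.259 − (+0.198))/0.0592 = 2.061.
For Sn²⁺(aq) + 2 Cr²⁺(aq) → Sn(s) + 2 Cr³⁺(aq), the reaction quotient is Q = [Cr³⁺(aq)]^2 / ([Sn²⁺(aq)]·[Cr²⁺(aq)]^2).
Substituting the known concentrations and solving, log [Cr³⁺(aq)] = −0.073 and [Cr³⁺(aq)] = 0.85 M.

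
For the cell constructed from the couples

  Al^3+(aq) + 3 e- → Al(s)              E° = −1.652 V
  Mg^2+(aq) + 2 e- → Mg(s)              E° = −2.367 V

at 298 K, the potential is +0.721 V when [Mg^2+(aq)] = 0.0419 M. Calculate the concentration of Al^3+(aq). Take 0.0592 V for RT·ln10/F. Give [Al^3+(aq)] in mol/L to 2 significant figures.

0.017 M

The Al³⁺/Al couple has the larger reduction potential, so it is the cathode: E°cell = −1.652 − (−2.367) = +0.715 V and n = 6.
From the Nernst equation, log Q = n(E° − E)/0.0592 = 6·(+0.715 − (+0.721))/0.0592 = −0.608.
For 2 Al^3+(aq) + 3 Mg(s) → 2 Al(s) + 3 Mg^2+(aq), the reaction quotient is Q = [Mg^2+(aq)]^3 / [Al^3+(aq)]^2.
Isolating [Al^3+(aq)] in Q = 10^{−0.608} yields log [Al^3+(aq)] = −1.763, i.e. 0.017 M.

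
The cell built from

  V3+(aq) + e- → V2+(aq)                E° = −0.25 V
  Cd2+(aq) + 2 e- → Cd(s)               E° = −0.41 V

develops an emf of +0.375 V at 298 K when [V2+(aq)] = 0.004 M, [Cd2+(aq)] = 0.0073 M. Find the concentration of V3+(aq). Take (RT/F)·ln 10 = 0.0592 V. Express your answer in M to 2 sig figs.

1.5 M

The V³⁺/V²⁺ couple has the larger reduction potential, so it is the cathode: E°cell = −0.25 − (−0.41) = +0.16 V and n = 2.
Rearranging E = E° − (0.0592/n)·log Q gives log Q = 2(+0.16 − (+0.375))/0.0592 = −7.264.
For 2 V3+(aq) + Cd(s) → 2 V2+(aq) + Cd2+(aq), the reaction quotient is Q = ([V2+(aq)]^2·[Cd2+(aq)]) / [V3+(aq)]^2.
Solving for the unknown gives log [V3+(aq)] = 0.166, so [V3+(aq)] ≈ 1.5 M.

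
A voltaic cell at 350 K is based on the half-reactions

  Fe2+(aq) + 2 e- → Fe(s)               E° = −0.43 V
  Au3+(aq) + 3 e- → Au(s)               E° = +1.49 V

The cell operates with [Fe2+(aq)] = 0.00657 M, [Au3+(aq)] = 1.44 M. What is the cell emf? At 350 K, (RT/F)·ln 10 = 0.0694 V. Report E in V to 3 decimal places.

Since E°(Au³⁺/Au) > E°(Fe²⁺/Fe), Au³⁺/Au serves as the cathode.
E°cell = +1.49 − (−0.43) = +1.92 V, with n = 6 electrons transferred.
Balancing gives 2 Au3+(aq) + 3 Fe(s) → 2 Au(s) + 3 Fe2+(aq); hence Q = [Fe2+(aq)]^3 / [Au3+(aq)]^2 = 1.37×10^−7 (log Q = −6.864).
Applying E = E° − (RT ln10/nF)·log Q gives +1.92 − (0.0694/6)(−6.864) = +1.999 V.

+1.999 V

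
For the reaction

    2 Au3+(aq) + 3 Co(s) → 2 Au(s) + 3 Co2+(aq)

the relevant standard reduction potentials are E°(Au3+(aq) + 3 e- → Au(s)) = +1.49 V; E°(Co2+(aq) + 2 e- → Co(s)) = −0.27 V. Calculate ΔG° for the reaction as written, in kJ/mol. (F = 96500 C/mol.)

In the reaction as written Au3+(aq) is reduced, so the Au³⁺/Au couple is the cathode and Co²⁺/Co is the anode.
E°cell = +1.49 − (−0.27) = +1.76 V; balancing electrons gives n = 6.
ΔG° = −nFE°cell = −(6)(96500)(+1.76) J/mol = −1019 kJ/mol.

−1019 kJ/mol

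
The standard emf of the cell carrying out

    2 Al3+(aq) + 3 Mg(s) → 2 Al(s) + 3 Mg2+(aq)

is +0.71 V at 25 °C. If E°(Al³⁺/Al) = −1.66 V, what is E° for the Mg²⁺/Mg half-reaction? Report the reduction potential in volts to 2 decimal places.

−2.37 V

In the reaction as written the Al³⁺/Al couple is reduced (cathode) and Mg²⁺/Mg is oxidized (anode), so E°cell = E°(Al³⁺/Al) − E°(Mg²⁺/Mg).
E°(Mg²⁺/Mg) = E°(cathode) − E°cell = −1.66 − (+0.71) = −2.37 V.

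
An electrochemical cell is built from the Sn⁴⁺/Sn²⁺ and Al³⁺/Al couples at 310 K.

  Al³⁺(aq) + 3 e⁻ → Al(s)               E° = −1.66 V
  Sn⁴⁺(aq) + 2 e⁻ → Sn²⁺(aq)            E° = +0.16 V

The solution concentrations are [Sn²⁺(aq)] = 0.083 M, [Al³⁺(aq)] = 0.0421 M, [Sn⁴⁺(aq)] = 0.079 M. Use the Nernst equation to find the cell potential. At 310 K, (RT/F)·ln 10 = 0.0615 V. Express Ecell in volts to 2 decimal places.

Sn⁴⁺/Sn²⁺ is reduced (cathode, E° = +0.16 V) and Al³⁺/Al is oxidized (anode).
E°cell = +0.16 − (−1.66) = +1.82 V, with n = 6 electrons transferred.
Balancing gives 3 Sn⁴⁺(aq) + 2 Al(s) → 3 Sn²⁺(aq) + 2 Al³⁺(aq); hence Q = ([Sn²⁺(aq)]^3·[Al³⁺(aq)]^2) / [Sn⁴⁺(aq)]^3 = 0.00206 (log Q = −2.687).
By the Nernst equation, E = +1.82 − (0.0615/6)·(−2.687) = +1.85 V.

+1.85 V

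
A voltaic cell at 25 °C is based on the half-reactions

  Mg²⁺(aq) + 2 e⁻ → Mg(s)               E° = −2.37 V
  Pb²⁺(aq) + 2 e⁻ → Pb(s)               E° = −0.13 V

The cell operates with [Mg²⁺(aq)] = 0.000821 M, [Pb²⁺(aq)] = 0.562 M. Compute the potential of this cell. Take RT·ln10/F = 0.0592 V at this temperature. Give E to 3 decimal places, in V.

Since E°(Pb²⁺/Pb) > E°(Mg²⁺/Mg), Pb²⁺/Pb serves as the cathode.
The standard potential is −0.13 − (−2.37) = +2.24 V and the balanced reaction transfers n = 2 electrons.
Balancing gives Pb²⁺(aq) + Mg(s) → Pb(s) + Mg²⁺(aq); hence Q = [Mg²⁺(aq)] / [Pb²⁺(aq)] = 0.00146 (log Q = −2.835).
By the Nernst equation, E = +2.24 − (0.0592/2)·(−2.835) = +2.324 V.

+2.324 V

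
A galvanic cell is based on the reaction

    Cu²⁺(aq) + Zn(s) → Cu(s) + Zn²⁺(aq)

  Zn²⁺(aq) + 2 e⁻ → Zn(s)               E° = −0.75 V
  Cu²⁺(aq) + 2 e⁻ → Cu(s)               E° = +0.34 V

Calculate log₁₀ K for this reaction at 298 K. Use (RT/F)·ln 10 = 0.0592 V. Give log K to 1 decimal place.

The Cu²⁺/Cu couple is reduced (cathode); E°cell = +0.34 − (−0.75) = +1.09 V with n = 2.
At equilibrium E = 0, so log K = nE°cell / 0.0592 = (2)(+1.09) / 0.0592 = 36.8.

log K = 36.8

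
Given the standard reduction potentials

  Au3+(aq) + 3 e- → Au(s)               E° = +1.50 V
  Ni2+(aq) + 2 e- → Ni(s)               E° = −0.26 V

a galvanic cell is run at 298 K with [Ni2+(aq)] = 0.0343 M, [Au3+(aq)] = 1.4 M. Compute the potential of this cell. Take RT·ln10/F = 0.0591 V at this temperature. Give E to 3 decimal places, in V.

Au³⁺/Au is reduced (cathode, E° = +1.50 V) and Ni²⁺/Ni is oxidized (anode).
E°cell = +1.50 − (−0.26) = +1.76 V, with n = 6 electrons transferred.
The balanced reaction is 2 Au3+(aq) + 3 Ni(s) → 2 Au(s) + 3 Ni2+(aq), so Q = [Ni2+(aq)]^3 / [Au3+(aq)]^2 = 2.06×10^−5 and log Q = −4.686.
By the Nernst equation, E = +1.76 − (0.0591/6)·(−4.686) = +1.806 V.

+1.806 V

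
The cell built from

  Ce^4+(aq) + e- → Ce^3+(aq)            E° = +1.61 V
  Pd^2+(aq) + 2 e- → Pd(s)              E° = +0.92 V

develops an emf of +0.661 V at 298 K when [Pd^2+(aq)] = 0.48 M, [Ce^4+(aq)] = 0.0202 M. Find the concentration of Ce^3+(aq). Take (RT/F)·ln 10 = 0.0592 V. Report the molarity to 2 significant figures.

With Ce⁴⁺/Ce³⁺ at the cathode and Pd²⁺/Pd at the anode, E°cell = +1.61 − (+0.92) = +0.69 V (n = 2).
Since E = E° − (0.0592/n)·log Q, log Q = n(E° − E)/0.0592 = 0.980.
The balanced reaction is 2 Ce^4+(aq) + Pd(s) → 2 Ce^3+(aq) + Pd^2+(aq), so Q = ([Ce^3+(aq)]^2·[Pd^2+(aq)]) / [Ce^4+(aq)]^2.
Substituting the known concentrations and solving, log [Ce^3+(aq)] = −1.045 and [Ce^3+(aq)] = 0.090 M.

0.090 M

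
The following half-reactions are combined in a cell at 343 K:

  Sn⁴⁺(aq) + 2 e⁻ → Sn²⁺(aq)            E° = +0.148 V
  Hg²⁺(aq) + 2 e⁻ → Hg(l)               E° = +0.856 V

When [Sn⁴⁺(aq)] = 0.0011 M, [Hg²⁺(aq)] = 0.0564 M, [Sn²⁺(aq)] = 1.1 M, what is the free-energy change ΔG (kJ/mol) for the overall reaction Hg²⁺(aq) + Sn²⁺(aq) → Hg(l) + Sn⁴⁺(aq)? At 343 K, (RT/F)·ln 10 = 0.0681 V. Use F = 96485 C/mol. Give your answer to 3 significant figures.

E°cell = +0.856 − (+0.148) = +0.708 V; the balanced reaction transfers n = 2 electrons.
The reaction quotient is [Sn⁴⁺(aq)] / ([Hg²⁺(aq)]·[Sn²⁺(aq)]) = 0.0177; by Nernst, E = +0.708 − (0.0681/2)(−1.751) = +0.7676 V.
Finally ΔG = −nFE = −(2)(96485 C/mol)(+0.7676 V) = −148 kJ/mol.

−148 kJ/mol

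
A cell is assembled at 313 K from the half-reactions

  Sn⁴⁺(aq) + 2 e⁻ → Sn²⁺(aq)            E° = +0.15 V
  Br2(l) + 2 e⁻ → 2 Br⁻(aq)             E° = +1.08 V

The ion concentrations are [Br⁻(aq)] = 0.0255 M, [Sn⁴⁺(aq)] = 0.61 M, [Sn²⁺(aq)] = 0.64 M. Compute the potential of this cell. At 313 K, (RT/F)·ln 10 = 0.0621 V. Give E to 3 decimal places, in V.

+1.030 V

The Br₂/Br⁻ couple has the more positive E°, so it is the cathode; Sn⁴⁺/Sn²⁺ is the anode.
The standard potential is +1.08 − (+0.15) = +0.93 V and the balanced reaction transfers n = 2 electrons.
For the overall reaction Br2(l) + Sn²⁺(aq) → 2 Br⁻(aq) + Sn⁴⁺(aq), Q = ([Br⁻(aq)]^2·[Sn⁴⁺(aq)]) / [Sn²⁺(aq)] = 0.00062, giving log Q = −3.208.
By the Nernst equation, E = +0.93 − (0.0621/2)·(−3.208) = +1.030 V.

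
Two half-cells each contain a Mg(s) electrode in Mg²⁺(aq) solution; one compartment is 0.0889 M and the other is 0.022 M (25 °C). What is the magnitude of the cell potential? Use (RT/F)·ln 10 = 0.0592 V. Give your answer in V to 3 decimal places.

0.018 V

For a concentration cell E°cell = 0, since both electrodes use the same couple.
The compartment with the higher Mg²⁺(aq) concentration (0.0889 M) acts as the cathode; ions are reduced there and produced at the dilute (0.022 M) anode.
With n = 2, Ecell = −(0.0592/2)·log([dilute]/[conc]) = −(0.0592/2)·log(0.022/0.0889) = +0.018 V.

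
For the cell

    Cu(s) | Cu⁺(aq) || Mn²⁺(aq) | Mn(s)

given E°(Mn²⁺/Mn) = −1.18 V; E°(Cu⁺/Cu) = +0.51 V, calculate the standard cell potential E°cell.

−1.69 V

By convention the left-hand electrode in cell notation is the anode (oxidation) and the right-hand electrode is the cathode (reduction).
E°cell = E°(right) − E°(left) = −1.18 − (+0.51) = −1.69 V.
The negative sign shows that, as written, the cell would require an external voltage to drive the reaction.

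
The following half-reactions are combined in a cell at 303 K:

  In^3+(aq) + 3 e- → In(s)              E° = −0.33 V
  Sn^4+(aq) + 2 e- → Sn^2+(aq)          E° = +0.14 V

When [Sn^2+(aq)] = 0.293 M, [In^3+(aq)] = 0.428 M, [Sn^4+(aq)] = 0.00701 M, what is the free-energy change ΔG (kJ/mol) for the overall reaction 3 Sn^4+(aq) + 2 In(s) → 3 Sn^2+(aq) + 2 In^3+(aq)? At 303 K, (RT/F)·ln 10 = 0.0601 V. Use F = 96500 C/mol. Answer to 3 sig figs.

−248 kJ/mol

The standard cell potential is +0.14 − (−0.33) = +0.47 V, with n = 6 electrons in the balanced equation.
Here Q = ([Sn^2+(aq)]^3·[In^3+(aq)]^2) / [Sn^4+(aq)]^3 = 1.34×10^4 (log Q = 4.126), giving E = +0.47 − (0.0601/6)·(4.126) = +0.4287 V.
Then ΔG = −nFE = −6 × 96500 × +0.4287 J/mol = −248 kJ/mol.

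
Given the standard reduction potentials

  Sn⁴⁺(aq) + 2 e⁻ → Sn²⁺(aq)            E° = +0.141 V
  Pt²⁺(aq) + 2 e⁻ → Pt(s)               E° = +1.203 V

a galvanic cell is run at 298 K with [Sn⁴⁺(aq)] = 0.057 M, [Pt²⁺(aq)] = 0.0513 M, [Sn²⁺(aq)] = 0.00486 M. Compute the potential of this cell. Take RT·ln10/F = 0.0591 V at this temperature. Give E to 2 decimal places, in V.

+0.99 V

Pt²⁺/Pt is reduced (cathode, E° = +1.203 V) and Sn⁴⁺/Sn²⁺ is oxidized (anode).
E°cell = E°cat − E°an = +1.203 − (+0.141) = +1.062 V; n = 2.
Balancing gives Pt²⁺(aq) + Sn²⁺(aq) → Pt(s) + Sn⁴⁺(aq); hence Q = [Sn⁴⁺(aq)] / ([Pt²⁺(aq)]·[Sn²⁺(aq)]) = 229 (log Q = 2.359).
By the Nernst equation, E = +1.062 − (0.0591/2)·(2.359) = +0.99 V.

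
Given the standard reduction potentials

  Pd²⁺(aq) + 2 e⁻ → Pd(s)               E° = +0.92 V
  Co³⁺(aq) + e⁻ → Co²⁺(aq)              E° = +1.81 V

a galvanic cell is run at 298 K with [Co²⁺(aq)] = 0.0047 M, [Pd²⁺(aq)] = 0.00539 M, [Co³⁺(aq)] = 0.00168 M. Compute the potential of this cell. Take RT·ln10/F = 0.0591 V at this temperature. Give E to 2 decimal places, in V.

Co³⁺/Co²⁺ is reduced (cathode, E° = +1.81 V) and Pd²⁺/Pd is oxidized (anode).
The standard potential is +1.81 − (+0.92) = +0.89 V and the balanced reaction transfers n = 2 electrons.
The balanced reaction is 2 Co³⁺(aq) + Pd(s) → 2 Co²⁺(aq) + Pd²⁺(aq), so Q = ([Co²⁺(aq)]^2·[Pd²⁺(aq)]) / [Co³⁺(aq)]^2 = 0.0422 and log Q = −1.375.
By the Nernst equation, E = +0.89 − (0.0591/2)·(−1.375) = +0.93 V.

+0.93 V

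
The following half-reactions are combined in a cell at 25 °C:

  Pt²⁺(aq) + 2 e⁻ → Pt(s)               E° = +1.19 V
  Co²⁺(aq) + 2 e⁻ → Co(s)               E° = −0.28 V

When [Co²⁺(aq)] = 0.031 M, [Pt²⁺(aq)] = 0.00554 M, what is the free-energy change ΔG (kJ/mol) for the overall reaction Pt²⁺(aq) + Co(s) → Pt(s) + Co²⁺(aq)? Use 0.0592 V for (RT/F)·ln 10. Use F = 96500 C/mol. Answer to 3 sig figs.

With Pt²⁺/Pt reduced at the cathode, E°cell = +1.19 − (−0.28) = +1.47 V and n = 2.
Here Q = [Co²⁺(aq)] / [Pt²⁺(aq)] = 5.6 (log Q = 0.748), giving E = +1.47 − (0.0592/2)·(0.748) = +1.4479 V.
Then ΔG = −nFE = −2 × 96500 × +1.4479 J/mol = −279 kJ/mol.

−279 kJ/mol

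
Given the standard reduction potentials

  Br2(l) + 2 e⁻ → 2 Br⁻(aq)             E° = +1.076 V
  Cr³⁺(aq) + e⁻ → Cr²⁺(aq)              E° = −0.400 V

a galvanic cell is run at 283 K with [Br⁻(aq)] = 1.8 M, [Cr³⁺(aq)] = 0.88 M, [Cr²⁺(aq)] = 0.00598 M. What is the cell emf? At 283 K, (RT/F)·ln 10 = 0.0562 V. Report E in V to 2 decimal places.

The Br₂/Br⁻ couple has the more positive E°, so it is the cathode; Cr³⁺/Cr²⁺ is the anode.
E°cell = +1.076 − (−0.400) = +1.476 V, with n = 2 electrons transferred.
For the overall reaction Br2(l) + 2 Cr²⁺(aq) → 2 Br⁻(aq) + 2 Cr³⁺(aq), Q = ([Br⁻(aq)]^2·[Cr³⁺(aq)]^2) / [Cr²⁺(aq)]^2 = 7.02×10^4, giving log Q = 4.846.
E = E° − (0.0562/n)·log Q = +1.476 − (0.0562/2)(4.846) = +1.34 V.

+1.34 V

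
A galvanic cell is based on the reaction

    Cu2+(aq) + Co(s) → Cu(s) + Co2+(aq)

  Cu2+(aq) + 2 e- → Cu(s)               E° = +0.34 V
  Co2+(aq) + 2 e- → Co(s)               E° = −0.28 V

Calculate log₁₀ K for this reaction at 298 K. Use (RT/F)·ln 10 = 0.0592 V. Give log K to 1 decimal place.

The Cu²⁺/Cu couple is reduced (cathode); E°cell = +0.34 − (−0.28) = +0.62 V with n = 2.
At equilibrium E = 0, so log K = nE°cell / 0.0592 = (2)(+0.62) / 0.0592 = 20.9.

log K = 20.9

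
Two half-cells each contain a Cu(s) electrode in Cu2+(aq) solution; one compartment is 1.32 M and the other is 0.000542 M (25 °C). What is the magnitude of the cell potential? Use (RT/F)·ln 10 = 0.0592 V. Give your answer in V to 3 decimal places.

For a concentration cell E°cell = 0, since both electrodes use the same couple.
The compartment with the higher Cu2+(aq) concentration (1.32 M) acts as the cathode; ions are reduced there and produced at the dilute (0.000542 M) anode.
With n = 2, Ecell = −(0.0592/2)·log([dilute]/[conc]) = −(0.0592/2)·log(0.000542/1.32) = +0.100 V.

0.100 V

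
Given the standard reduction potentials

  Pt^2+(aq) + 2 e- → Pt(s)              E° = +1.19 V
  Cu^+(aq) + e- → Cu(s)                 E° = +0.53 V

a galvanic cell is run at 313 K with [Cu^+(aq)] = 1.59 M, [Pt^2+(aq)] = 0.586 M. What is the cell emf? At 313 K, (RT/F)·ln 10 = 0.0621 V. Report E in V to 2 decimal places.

+0.64 V

The Pt²⁺/Pt couple has the more positive E°, so it is the cathode; Cu⁺/Cu is the anode.
E°cell = E°cat − E°an = +1.19 − (+0.53) = +0.66 V; n = 2.
For the overall reaction Pt^2+(aq) + 2 Cu(s) → Pt(s) + 2 Cu^+(aq), Q = [Cu^+(aq)]^2 / [Pt^2+(aq)] = 4.31, giving log Q = 0.635.
E = E° − (0.0621/n)·log Q = +0.66 − (0.0621/2)(0.635) = +0.64 V.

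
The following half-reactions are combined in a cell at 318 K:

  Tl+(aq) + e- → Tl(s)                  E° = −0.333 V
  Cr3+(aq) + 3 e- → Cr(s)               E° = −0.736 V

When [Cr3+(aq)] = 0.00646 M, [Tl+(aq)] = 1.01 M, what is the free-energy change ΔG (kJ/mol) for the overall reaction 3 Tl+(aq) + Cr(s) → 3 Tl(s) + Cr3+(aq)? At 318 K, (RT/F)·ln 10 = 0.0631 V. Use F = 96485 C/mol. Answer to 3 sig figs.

−130 kJ/mol

E°cell = −0.333 − (−0.736) = +0.403 V; the balanced reaction transfers n = 3 electrons.
Q = [Cr3+(aq)] / [Tl+(aq)]^3 = 0.00627, so log Q = −2.203 and E = +0.403 − (0.0631/3)(−2.203) = +0.4493 V.
Then ΔG = −nFE = −3 × 96485 × +0.4493 J/mol = −130 kJ/mol.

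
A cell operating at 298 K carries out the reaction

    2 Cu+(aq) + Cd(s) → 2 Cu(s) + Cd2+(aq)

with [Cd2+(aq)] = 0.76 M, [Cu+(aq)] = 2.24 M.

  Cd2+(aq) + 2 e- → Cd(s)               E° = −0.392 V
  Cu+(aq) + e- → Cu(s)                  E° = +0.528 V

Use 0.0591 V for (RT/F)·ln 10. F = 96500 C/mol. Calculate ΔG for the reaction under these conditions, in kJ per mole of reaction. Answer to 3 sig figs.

E°cell = +0.528 − (−0.392) = +0.920 V; the balanced reaction transfers n = 2 electrons.
The reaction quotient is [Cd2+(aq)] / [Cu+(aq)]^2 = 0.151; by Nernst, E = +0.920 − (0.0591/2)(−0.820) = +0.9442 V.
ΔG = −nFE = −(2)(96500)(+0.9442) J/mol = −182 kJ/mol.

−182 kJ/mol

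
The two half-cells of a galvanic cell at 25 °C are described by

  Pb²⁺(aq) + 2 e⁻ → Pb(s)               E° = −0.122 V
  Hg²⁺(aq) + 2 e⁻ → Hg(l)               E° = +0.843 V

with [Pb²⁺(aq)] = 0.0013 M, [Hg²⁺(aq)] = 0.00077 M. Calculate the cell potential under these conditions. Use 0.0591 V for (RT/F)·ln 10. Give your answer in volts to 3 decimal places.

+0.958 V

The Hg²⁺/Hg couple has the more positive E°, so it is the cathode; Pb²⁺/Pb is the anode.
E°cell = E°cat − E°an = +0.843 − (−0.122) = +0.965 V; n = 2.
For the overall reaction Hg²⁺(aq) + Pb(s) → Hg(l) + Pb²⁺(aq), Q = [Pb²⁺(aq)] / [Hg²⁺(aq)] = 1.69, giving log Q = 0.227.
Applying E = E° − (RT ln10/nF)·log Q gives +0.965 − (0.0591/2)(0.227) = +0.958 V.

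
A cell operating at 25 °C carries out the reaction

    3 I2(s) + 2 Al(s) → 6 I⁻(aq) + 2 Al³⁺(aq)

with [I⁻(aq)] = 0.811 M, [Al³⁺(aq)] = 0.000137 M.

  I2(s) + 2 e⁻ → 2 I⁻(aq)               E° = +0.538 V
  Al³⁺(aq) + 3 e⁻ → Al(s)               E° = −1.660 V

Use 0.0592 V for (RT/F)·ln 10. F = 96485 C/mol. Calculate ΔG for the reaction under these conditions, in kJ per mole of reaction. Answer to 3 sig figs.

E°cell = +0.538 − (−1.660) = +2.198 V; the balanced reaction transfers n = 6 electrons.
Q = [I⁻(aq)]^6·[Al³⁺(aq)]^2 = 5.34×10^−9, so log Q = −8.272 and E = +2.198 − (0.0592/6)(−8.272) = +2.2796 V.
Then ΔG = −nFE = −6 × 96485 × +2.2796 J/mol = −1320 kJ/mol.

−1320 kJ/mol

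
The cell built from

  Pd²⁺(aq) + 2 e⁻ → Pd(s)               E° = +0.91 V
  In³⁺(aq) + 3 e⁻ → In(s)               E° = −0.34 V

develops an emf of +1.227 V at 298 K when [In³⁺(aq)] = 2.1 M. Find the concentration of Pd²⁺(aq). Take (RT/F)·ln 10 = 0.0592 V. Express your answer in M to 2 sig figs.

0.27 M

With Pd²⁺/Pd at the cathode and In³⁺/In at the anode, E°cell = +0.91 − (−0.34) = +1.25 V (n = 6).
Rearranging E = E° − (0.0592/n)·log Q gives log Q = 6(+1.25 − (+1.227))/0.0592 = 2.331.
The balanced reaction is 3 Pd²⁺(aq) + 2 In(s) → 3 Pd(s) + 2 In³⁺(aq), so Q = [In³⁺(aq)]^2 / [Pd²⁺(aq)]^3.
Solving for the unknown gives log [Pd²⁺(aq)] = −0.562, so [Pd²⁺(aq)] ≈ 0.27 M.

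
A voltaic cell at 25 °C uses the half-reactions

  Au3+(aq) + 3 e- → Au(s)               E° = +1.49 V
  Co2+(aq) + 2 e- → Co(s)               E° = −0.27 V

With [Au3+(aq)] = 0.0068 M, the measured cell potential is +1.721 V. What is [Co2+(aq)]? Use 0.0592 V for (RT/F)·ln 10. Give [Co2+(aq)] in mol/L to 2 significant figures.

0.75 M

With Au³⁺/Au at the cathode and Co²⁺/Co at the anode, E°cell = +1.49 − (−0.27) = +1.76 V (n = 6).
From the Nernst equation, log Q = n(E° − E)/0.0592 = 6·(+1.76 − (+1.721))/0.0592 = 3.953.
Balancing electrons gives 2 Au3+(aq) + 3 Co(s) → 2 Au(s) + 3 Co2+(aq); thus Q = [Co2+(aq)]^3 / [Au3+(aq)]^2.
Isolating [Co2+(aq)] in Q = 10^{3.953} yields log [Co2+(aq)] = −0.127, i.e. 0.75 M.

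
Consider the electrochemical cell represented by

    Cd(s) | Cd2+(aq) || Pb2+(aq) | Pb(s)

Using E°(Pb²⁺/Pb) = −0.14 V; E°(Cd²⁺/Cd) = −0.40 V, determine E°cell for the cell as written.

+0.26 V

By convention the left-hand electrode in cell notation is the anode (oxidation) and the right-hand electrode is the cathode (reduction).
E°cell = E°(right) − E°(left) = −0.14 − (−0.40) = +0.26 V.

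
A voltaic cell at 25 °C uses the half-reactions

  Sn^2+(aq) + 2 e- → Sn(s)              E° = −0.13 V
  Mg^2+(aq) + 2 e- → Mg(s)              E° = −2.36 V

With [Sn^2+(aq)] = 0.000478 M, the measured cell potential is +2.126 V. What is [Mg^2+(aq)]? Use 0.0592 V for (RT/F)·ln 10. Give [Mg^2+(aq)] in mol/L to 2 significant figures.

The Sn²⁺/Sn couple has the larger reduction potential, so it is the cathode: E°cell = −0.13 − (−2.36) = +2.23 V and n = 2.
Rearranging E = E° − (0.0592/n)·log Q gives log Q = 2(+2.23 − (+2.126))/0.0592 = 3.514.
The balanced reaction is Sn^2+(aq) + Mg(s) → Sn(s) + Mg^2+(aq), so Q = [Mg^2+(aq)] / [Sn^2+(aq)].
Substituting the known concentrations and solving, log [Mg^2+(aq)] = 0.193 and [Mg^2+(aq)] = 1.6 M.

1.6 M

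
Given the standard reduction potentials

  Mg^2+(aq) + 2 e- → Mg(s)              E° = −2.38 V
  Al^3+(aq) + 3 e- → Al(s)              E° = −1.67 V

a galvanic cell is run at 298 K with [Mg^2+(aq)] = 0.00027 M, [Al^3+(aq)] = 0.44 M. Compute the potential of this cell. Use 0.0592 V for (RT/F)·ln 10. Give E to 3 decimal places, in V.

Since E°(Al³⁺/Al) > E°(Mg²⁺/Mg), Al³⁺/Al serves as the cathode.
The standard potential is −1.67 − (−2.38) = +0.71 V and the balanced reaction transfers n = 6 electrons.
The balanced reaction is 2 Al^3+(aq) + 3 Mg(s) → 2 Al(s) + 3 Mg^2+(aq), so Q = [Mg^2+(aq)]^3 / [Al^3+(aq)]^2 = 1.02×10^−10 and log Q = −9.993.
By the Nernst equation, E = +0.71 − (0.0592/6)·(−9.993) = +0.809 V.

+0.809 V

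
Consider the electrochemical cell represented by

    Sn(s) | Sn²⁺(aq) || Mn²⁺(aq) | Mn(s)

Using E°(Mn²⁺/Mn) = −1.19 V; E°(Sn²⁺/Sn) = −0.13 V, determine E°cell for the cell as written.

−1.06 V

By convention the left-hand electrode in cell notation is the anode (oxidation) and the right-hand electrode is the cathode (reduction).
E°cell = E°(right) − E°(left) = −1.19 − (−0.13) = −1.06 V.
The negative sign shows that, as written, the cell would require an external voltage to drive the reaction.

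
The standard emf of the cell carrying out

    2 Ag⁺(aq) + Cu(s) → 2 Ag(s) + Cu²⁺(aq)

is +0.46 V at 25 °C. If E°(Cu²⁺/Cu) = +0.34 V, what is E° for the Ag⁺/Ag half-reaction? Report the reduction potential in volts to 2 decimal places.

In the reaction as written the Ag⁺/Ag couple is reduced (cathode) and Cu²⁺/Cu is oxidized (anode), so E°cell = E°(Ag⁺/Ag) − E°(Cu²⁺/Cu).
E°(Ag⁺/Ag) = E°cell + E°(anode) = +0.46 + (+0.34) = +0.80 V.

+0.80 V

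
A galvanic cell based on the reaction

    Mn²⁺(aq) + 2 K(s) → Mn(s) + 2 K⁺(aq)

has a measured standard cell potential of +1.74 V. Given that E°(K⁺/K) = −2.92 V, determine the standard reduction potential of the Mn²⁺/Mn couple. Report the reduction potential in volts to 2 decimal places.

−1.18 V

In the reaction as written the Mn²⁺/Mn couple is reduced (cathode) and K⁺/K is oxidized (anode), so E°cell = E°(Mn²⁺/Mn) − E°(K⁺/K).
E°(Mn²⁺/Mn) = E°cell + E°(anode) = +1.74 + (−2.92) = −1.18 V.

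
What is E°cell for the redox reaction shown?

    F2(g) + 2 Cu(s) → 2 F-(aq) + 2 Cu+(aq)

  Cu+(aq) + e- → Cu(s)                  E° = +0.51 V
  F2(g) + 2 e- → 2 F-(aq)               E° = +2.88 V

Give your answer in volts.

+2.37 V

In the reaction as written, F2(g) is reduced (cathode) and Cu+(aq) is produced by oxidation at the anode.
E°cell = E°(cathode) − E°(anode) = +2.88 − (+0.51) = +2.37 V.
The positive value indicates the reaction is spontaneous as written.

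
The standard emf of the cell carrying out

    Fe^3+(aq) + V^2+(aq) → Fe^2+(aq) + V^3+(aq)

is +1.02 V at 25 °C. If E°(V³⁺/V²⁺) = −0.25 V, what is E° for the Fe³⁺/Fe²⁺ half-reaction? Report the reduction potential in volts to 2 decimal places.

In the reaction as written the Fe³⁺/Fe²⁺ couple is reduced (cathode) and V³⁺/V²⁺ is oxidized (anode), so E°cell = E°(Fe³⁺/Fe²⁺) − E°(V³⁺/V²⁺).
E°(Fe³⁺/Fe²⁺) = E°cell + E°(anode) = +1.02 + (−0.25) = +0.77 V.

+0.77 V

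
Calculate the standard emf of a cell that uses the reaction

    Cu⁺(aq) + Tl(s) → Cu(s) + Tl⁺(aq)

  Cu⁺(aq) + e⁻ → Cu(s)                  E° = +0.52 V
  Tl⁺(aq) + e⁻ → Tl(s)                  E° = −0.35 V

In the reaction as written, Cu⁺(aq) is reduced (cathode) and Tl⁺(aq) is produced by oxidation at the anode.
E°cell = E°(cathode) − E°(anode) = +0.52 − (−0.35) = +0.87 V.

+0.87 V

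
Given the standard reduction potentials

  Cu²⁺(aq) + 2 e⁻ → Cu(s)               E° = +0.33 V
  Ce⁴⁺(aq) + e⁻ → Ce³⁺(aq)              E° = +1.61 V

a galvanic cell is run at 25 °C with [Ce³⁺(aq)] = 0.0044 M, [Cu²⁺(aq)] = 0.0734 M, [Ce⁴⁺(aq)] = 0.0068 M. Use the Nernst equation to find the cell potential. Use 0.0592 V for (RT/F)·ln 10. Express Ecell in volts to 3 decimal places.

+1.325 V

Since E°(Ce⁴⁺/Ce³⁺) > E°(Cu²⁺/Cu), Ce⁴⁺/Ce³⁺ serves as the cathode.
The standard potential is +1.61 − (+0.33) = +1.28 V and the balanced reaction transfers n = 2 electrons.
The balanced reaction is 2 Ce⁴⁺(aq) + Cu(s) → 2 Ce³⁺(aq) + Cu²⁺(aq), so Q = ([Ce³⁺(aq)]^2·[Cu²⁺(aq)]) / [Ce⁴⁺(aq)]^2 = 0.0307 and log Q = −1.512.
Applying E = E° − (RT ln10/nF)·log Q gives +1.28 − (0.0592/2)(−1.512) = +1.325 V.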